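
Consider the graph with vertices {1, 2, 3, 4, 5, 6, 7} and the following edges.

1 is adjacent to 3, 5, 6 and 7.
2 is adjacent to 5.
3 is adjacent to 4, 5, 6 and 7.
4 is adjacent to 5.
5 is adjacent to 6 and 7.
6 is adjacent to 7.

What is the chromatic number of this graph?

5

1, 3, 5, 6, 7 are pairwise adjacent (a clique of size 5), so at least 5 colors are needed.
One proper 5-coloring: 1=purple, 2=blue, 3=blue, 4=green, 5=red, 6=yellow, 7=green. Every edge joins two different colors.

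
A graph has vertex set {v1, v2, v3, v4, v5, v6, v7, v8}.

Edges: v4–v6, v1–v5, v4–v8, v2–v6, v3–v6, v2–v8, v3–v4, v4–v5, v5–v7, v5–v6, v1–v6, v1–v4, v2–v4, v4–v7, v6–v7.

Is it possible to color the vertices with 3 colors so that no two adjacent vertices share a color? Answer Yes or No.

v1, v4, v5, v6 form a clique, so at least 4 colors are needed.
So 3 colors are not enough.

No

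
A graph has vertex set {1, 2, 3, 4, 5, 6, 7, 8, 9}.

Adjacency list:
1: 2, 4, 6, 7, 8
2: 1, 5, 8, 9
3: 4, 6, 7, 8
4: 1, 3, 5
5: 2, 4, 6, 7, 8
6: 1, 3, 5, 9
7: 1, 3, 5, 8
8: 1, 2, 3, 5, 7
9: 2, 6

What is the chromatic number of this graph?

5, 7, 8 form a triangle, so at least 3 colors are needed.
3 colors suffice: 1=a, 2=c, 3=a, 4=b, 5=a, 6=b, 7=c, 8=b, 9=a. No two adjacent vertices share a color.

3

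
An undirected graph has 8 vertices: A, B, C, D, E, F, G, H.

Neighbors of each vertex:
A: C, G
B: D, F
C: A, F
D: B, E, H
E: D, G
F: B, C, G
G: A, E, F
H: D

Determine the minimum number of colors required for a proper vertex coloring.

The cycle G-E-D-B-F-G has odd length 5, so it cannot be 2-colored; at least 3 colors are needed.
3 colors suffice: A=2, B=3, C=1, D=1, E=2, F=2, G=1, H=2. Every edge joins two different colors.

3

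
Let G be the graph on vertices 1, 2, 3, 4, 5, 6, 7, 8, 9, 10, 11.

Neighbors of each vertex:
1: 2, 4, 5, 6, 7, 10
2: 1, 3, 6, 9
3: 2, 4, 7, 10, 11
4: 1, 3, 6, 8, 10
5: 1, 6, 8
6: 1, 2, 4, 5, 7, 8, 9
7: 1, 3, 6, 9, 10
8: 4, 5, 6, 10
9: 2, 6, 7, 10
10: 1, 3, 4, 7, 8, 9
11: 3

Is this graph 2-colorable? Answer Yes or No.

4, 8, 10 are mutually adjacent, so at least 3 colors are needed.
So 2 colors are not enough.

No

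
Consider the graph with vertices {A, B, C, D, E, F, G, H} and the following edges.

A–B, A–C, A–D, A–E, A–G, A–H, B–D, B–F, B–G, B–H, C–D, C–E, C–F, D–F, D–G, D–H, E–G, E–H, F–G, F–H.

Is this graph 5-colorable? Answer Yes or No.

The chromatic number is 4. A, B, D, G form a clique, so at least 4 colors are needed.
One proper 4-coloring: A=red, B=green, C=green, D=blue, E=blue, F=red, G=yellow, H=yellow.
Since 5 ≥ 4, a proper 5-coloring certainly exists.

Yes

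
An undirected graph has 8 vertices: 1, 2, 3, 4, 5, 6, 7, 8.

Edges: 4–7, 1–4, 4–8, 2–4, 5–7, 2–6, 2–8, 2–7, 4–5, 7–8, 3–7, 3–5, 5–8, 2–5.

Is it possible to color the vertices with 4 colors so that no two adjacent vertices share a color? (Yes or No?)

No

2, 4, 5, 7, 8 are pairwise adjacent (a clique of size 5), so at least 5 colors are needed.
So 4 colors are not enough.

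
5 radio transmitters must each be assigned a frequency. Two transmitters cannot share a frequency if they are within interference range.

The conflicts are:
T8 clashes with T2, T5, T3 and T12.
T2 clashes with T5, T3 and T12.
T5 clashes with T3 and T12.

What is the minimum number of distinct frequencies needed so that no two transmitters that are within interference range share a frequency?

4

T8, T2, T5, T12 are mutually in conflict, so at least 4 frequencies are needed.
4 frequencies suffice: frequency 1 → {T2}; frequency 2 → {T8}; frequency 3 → {T5}; frequency 4 → {T3, T12}. Every pair that conflicts lands in different frequencies.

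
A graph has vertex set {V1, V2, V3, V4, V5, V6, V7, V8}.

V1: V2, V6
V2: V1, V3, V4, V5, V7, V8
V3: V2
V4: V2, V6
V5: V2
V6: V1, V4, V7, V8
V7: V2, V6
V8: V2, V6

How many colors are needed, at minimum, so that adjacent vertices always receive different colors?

2

V4 and V6 are adjacent, so at least 2 colors are needed.
2 colors suffice: color 1 → {V2, V6}; color 2 → {V1, V3, V4, V5, V7, V8}. No two adjacent vertices share a color.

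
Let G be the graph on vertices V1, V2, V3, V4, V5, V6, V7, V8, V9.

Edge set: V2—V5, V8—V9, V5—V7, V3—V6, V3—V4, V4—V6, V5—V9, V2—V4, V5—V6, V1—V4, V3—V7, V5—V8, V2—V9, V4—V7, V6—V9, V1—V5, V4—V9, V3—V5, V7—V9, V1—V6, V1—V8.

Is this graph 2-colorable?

No

V3, V4, V7 are mutually adjacent, so at least 3 colors are needed.
So 2 colors are not enough.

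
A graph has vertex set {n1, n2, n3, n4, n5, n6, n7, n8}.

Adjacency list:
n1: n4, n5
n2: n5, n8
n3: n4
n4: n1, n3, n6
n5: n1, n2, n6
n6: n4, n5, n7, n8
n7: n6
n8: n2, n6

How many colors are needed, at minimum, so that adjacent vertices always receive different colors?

2

n1 and n4 are adjacent, so at least 2 colors are needed.
2 colors suffice: n1=red, n2=red, n3=red, n4=blue, n5=blue, n6=red, n7=blue, n8=blue. No two adjacent vertices share a color.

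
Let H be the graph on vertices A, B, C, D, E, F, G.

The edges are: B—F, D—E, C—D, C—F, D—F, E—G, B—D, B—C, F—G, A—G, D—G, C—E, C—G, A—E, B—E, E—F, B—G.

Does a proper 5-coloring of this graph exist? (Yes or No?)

B, C, D, E, F, G form a clique, so at least 6 colors are needed.
So 5 colors are not enough.

No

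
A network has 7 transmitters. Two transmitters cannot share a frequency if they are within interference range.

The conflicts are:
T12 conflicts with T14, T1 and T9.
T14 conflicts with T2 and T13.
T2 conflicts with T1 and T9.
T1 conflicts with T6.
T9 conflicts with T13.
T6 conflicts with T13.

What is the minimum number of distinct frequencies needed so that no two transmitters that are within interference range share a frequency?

3

The cycle T14-T13-T6-T1-T12-T14 has odd length 5, so it cannot be 2-colored; at least 3 frequencies are needed.
3 frequencies suffice: T12=3, T14=2, T2=3, T1=1, T9=2, T6=2, T13=1. No two conflicting transmitters share a frequency.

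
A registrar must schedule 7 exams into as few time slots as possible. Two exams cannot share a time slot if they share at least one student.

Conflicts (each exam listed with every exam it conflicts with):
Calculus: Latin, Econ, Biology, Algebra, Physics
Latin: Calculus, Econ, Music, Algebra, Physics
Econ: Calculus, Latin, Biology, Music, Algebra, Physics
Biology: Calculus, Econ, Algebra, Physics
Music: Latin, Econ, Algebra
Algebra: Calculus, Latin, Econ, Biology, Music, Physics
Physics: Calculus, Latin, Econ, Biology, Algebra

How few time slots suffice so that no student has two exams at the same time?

Calculus, Latin, Econ, Algebra, Physics all conflict with each other, so at least 5 time slots are needed.
Using 5 time slots: Calculus=5, Latin=4, Econ=2, Biology=4, Music=3, Algebra=1, Physics=3. No two conflicting exams share a time slot.

5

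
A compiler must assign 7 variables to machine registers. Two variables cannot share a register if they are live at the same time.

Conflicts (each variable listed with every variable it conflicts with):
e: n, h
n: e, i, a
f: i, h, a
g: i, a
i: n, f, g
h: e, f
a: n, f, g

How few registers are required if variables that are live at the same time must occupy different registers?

The cycle h-f-a-n-e-h has odd length 5, so it cannot be 2-colored; at least 3 registers are needed.
Using 3 registers: e=3, n=2, f=2, g=2, i=1, h=1, a=1. No two conflicting variables share a register.

3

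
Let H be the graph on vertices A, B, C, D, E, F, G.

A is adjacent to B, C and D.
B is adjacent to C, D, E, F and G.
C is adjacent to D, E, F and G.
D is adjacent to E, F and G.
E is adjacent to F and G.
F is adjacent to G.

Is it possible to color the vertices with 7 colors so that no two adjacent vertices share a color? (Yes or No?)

Yes

The chromatic number is 6. B, C, D, E, F, G are mutually adjacent (a clique of size 6), so at least 6 colors are needed.
6 colors suffice: A=4, B=3, C=2, D=1, E=5, F=4, G=6.
Since 7 ≥ 6, a proper 7-coloring certainly exists.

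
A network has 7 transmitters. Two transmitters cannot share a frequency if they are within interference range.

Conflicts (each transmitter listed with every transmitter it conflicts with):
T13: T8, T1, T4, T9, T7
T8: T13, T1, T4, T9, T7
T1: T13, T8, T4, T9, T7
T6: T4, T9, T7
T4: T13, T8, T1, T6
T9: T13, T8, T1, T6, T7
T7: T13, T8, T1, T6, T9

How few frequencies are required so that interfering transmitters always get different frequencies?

5

T13, T8, T1, T9, T7 pairwise conflict, so at least 5 frequencies are needed.
5 frequencies suffice: frequency 1 → {T4, T9}; frequency 2 → {T8, T6}; frequency 3 → {T13}; frequency 4 → {T1}; frequency 5 → {T7}. Every pair that conflicts lands in different frequencies.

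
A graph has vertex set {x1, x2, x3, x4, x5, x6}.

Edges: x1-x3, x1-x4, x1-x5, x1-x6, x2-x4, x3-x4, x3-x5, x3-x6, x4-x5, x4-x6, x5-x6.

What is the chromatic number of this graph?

5

x1, x3, x4, x5, x6 are mutually adjacent (a clique of size 5), so at least 5 colors are needed.
5 colors suffice: color red → {x4}; color blue → {x1, x2}; color green → {x3}; color yellow → {x6}; color purple → {x5}. Every edge joins two different colors.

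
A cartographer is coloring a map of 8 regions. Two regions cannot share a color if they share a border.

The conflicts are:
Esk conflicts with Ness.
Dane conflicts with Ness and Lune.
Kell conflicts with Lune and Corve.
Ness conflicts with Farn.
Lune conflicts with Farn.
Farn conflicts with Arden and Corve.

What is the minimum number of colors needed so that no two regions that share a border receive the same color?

Dane and Ness conflict, so at least 2 colors are needed.
2 colors suffice: color 1 → {Esk, Dane, Kell, Farn}; color 2 → {Ness, Lune, Arden, Corve}. No two conflicting regions share a color.

2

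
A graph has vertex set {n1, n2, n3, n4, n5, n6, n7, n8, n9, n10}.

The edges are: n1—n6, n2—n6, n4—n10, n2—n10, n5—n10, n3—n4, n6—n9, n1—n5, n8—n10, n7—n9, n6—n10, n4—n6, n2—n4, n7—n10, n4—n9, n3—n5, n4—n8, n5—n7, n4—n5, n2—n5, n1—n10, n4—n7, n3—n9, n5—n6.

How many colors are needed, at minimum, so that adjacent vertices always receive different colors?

5

n2, n4, n5, n6, n10 form a clique, so at least 5 colors are needed.
One proper 5-coloring: n1=1, n2=5, n3=3, n4=1, n5=2, n6=4, n7=4, n8=2, n9=2, n10=3. No two adjacent vertices share a color.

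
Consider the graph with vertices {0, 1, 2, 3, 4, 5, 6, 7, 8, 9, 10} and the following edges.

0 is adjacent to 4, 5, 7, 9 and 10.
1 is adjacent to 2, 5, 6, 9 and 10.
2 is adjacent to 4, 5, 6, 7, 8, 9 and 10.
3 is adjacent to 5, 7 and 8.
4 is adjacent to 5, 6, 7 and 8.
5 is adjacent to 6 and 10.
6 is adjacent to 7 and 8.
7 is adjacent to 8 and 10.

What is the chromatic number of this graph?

2, 4, 6, 7, 8 form a clique, so at least 5 colors are needed.
5 colors suffice: color a → {0, 2, 3}; color b → {5, 7, 9}; color c → {6, 10}; color d → {1, 4}; color e → {8}. Every edge joins two different colors.

5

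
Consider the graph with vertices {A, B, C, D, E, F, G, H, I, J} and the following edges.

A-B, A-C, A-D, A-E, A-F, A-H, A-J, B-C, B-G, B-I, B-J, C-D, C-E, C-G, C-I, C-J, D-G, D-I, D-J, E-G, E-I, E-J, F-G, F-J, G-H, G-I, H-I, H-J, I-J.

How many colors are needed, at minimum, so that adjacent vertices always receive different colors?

C, E, G, I are mutually adjacent (a clique of size 4), so at least 4 colors are needed.
4 colors suffice: color 1 → {G, J}; color 2 → {A, I}; color 3 → {C, F, H}; color 4 → {B, D, E}. No two adjacent vertices share a color.

4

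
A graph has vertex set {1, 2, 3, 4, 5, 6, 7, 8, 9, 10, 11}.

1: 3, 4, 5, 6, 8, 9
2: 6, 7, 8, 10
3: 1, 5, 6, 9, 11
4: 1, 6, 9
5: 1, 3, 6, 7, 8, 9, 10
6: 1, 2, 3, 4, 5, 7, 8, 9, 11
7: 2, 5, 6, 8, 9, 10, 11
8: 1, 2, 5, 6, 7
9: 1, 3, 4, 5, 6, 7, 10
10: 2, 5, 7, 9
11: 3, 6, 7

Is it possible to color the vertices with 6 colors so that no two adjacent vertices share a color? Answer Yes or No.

Yes

The chromatic number is 5. 1, 3, 5, 6, 9 are pairwise adjacent (a clique of size 5), so at least 5 colors are needed.
A valid assignment using 5 colors: 1=blue, 2=green, 3=purple, 4=green, 5=green, 6=red, 7=blue, 8=yellow, 9=yellow, 10=red, 11=green.
Since 6 ≥ 5, a proper 6-coloring certainly exists.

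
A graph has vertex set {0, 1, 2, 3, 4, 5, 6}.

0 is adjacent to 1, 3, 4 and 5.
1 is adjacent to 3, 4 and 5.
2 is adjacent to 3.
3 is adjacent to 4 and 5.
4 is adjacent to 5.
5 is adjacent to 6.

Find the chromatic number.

5

0, 1, 3, 4, 5 form a clique, so at least 5 colors are needed.
One proper 5-coloring: 0=yellow, 1=purple, 2=red, 3=blue, 4=green, 5=red, 6=blue. No two adjacent vertices share a color.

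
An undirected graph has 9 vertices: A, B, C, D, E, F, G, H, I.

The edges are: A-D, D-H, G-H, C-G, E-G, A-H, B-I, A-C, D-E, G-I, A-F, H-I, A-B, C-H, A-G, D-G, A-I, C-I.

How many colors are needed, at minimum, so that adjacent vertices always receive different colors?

A, C, G, H, I are mutually adjacent (a clique of size 5), so at least 5 colors are needed.
5 colors suffice: color 1 → {A, E}; color 2 → {B, F, G}; color 3 → {D, I}; color 4 → {H}; color 5 → {C}. Each edge has distinct colors on its endpoints.

5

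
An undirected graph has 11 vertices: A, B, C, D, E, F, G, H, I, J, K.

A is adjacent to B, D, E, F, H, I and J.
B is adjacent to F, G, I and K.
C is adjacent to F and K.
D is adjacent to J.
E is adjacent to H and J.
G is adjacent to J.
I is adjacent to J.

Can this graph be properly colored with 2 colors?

A, B, I are pairwise adjacent, so at least 3 colors are needed.
So 2 colors are not enough.

No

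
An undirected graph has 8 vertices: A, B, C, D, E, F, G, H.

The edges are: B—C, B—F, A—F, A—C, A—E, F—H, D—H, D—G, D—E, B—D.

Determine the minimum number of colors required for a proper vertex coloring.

The cycle E-A-C-B-D-E has odd length 5, so it cannot be 2-colored; at least 3 colors are needed.
A valid assignment using 3 colors: A=blue, B=blue, C=red, D=red, E=green, F=red, G=blue, H=blue. Every edge joins two different colors.

3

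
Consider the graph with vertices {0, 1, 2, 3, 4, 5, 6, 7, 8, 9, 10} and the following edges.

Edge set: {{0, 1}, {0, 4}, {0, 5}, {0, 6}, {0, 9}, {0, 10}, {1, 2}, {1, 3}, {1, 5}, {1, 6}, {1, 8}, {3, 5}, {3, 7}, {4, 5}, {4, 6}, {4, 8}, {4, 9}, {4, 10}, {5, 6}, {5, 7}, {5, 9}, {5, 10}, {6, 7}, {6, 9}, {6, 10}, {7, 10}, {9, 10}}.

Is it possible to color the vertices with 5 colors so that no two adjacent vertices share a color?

0, 4, 5, 6, 9, 10 form a clique, so at least 6 colors are needed.
So 5 colors are not enough.

No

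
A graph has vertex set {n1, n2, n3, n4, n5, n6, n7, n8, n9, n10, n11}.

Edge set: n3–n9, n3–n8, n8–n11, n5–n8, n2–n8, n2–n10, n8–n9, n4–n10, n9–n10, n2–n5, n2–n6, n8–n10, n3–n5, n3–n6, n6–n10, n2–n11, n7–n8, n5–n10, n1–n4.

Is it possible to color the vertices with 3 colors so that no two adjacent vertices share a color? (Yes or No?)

n2, n5, n8, n10 are pairwise adjacent (a clique of size 4), so at least 4 colors are needed.
So 3 colors are not enough.

No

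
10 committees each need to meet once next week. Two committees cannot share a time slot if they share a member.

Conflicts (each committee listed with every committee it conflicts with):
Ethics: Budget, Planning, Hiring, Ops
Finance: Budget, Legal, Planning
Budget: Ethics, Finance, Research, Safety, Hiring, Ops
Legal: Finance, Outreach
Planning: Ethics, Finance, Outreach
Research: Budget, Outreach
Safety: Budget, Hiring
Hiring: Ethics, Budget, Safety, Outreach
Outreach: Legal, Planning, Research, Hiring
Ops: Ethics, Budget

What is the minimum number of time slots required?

3

Ethics, Budget, Hiring all conflict with each other, so at least 3 time slots are needed.
3 time slots suffice: Ethics=2, Finance=2, Budget=1, Legal=3, Planning=3, Research=2, Safety=2, Hiring=3, Outreach=1, Ops=3. Each listed conflict is separated.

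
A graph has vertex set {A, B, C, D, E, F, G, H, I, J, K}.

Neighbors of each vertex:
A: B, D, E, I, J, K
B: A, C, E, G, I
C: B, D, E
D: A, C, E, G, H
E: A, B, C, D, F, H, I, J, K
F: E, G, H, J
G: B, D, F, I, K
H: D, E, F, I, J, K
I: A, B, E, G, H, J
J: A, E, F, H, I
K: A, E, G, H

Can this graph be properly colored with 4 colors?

Yes

The chromatic number is 4. E, F, H, J are pairwise adjacent (a clique of size 4), so at least 4 colors are needed.
4 colors suffice: color 1 → {E, G}; color 2 → {A, C, H}; color 3 → {D, F, I, K}; color 4 → {B, J}.
That is already a proper 4-coloring.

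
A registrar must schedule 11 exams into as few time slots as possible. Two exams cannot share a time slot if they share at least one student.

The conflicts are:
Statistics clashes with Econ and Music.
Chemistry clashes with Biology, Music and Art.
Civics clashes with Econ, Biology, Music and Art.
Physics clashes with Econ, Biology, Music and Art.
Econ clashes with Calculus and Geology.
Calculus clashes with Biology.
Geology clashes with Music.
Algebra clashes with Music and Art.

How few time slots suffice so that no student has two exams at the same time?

2

Civics and Econ conflict, so at least 2 time slots are needed.
Using 2 time slots: Statistics=2, Chemistry=2, Civics=2, Physics=2, Econ=1, Calculus=2, Biology=1, Geology=2, Algebra=2, Music=1, Art=1. Every pair that conflicts lands in different time slots.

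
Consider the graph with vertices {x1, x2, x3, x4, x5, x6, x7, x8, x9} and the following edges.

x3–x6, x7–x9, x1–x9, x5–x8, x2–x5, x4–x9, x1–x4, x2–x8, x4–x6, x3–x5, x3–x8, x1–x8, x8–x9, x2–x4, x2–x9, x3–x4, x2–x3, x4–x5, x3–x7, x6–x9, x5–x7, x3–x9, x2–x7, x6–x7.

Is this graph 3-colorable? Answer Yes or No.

No

x2, x3, x7, x9 are mutually adjacent (a clique of size 4), so at least 4 colors are needed.
So 3 colors are not enough.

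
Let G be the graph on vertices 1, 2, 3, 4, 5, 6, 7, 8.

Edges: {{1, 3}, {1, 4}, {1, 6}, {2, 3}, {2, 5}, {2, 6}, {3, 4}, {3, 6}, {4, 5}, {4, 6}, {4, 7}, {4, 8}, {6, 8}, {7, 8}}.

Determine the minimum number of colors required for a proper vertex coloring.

1, 3, 4, 6 are pairwise adjacent (a clique of size 4), so at least 4 colors are needed.
4 colors suffice: color red → {2, 4}; color blue → {5, 6, 7}; color green → {3, 8}; color yellow → {1}. Every edge joins two different colors.

4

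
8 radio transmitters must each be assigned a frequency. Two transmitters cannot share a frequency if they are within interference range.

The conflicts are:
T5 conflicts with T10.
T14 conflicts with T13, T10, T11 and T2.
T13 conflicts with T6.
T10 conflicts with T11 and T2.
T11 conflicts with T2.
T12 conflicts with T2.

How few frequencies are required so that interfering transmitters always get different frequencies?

4

T14, T10, T11, T2 pairwise conflict, so at least 4 frequencies are needed.
Using 4 frequencies: T5=1, T14=2, T13=1, T6=2, T10=3, T11=4, T12=2, T2=1. No two conflicting transmitters share a frequency.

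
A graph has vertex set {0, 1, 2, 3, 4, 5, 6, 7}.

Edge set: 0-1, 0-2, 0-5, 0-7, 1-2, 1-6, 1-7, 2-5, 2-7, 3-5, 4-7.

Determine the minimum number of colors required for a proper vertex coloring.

4

0, 1, 2, 7 are pairwise adjacent (a clique of size 4), so at least 4 colors are needed.
4 colors suffice: color red → {5, 6, 7}; color blue → {0, 3, 4}; color green → {2}; color yellow → {1}. Every edge joins two different colors.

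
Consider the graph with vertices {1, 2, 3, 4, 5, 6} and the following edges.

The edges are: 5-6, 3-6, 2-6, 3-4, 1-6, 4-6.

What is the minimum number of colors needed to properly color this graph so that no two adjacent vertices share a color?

3, 4, 6 are pairwise adjacent, so at least 3 colors are needed.
A valid assignment using 3 colors: 1=b, 2=b, 3=c, 4=b, 5=b, 6=a. No two adjacent vertices share a color.

3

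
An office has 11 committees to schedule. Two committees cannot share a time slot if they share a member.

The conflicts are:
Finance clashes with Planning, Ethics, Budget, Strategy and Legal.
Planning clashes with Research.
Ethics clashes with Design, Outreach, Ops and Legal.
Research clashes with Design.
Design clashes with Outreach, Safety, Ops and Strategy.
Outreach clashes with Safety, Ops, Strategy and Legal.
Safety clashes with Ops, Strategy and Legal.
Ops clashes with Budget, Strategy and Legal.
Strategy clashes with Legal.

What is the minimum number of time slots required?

5

Outreach, Safety, Ops, Strategy, Legal all conflict with each other, so at least 5 time slots are needed.
Using 5 time slots: Finance=1, Planning=2, Ethics=3, Research=1, Design=2, Outreach=4, Safety=5, Ops=1, Budget=2, Strategy=3, Legal=2. No two conflicting committees share a time slot.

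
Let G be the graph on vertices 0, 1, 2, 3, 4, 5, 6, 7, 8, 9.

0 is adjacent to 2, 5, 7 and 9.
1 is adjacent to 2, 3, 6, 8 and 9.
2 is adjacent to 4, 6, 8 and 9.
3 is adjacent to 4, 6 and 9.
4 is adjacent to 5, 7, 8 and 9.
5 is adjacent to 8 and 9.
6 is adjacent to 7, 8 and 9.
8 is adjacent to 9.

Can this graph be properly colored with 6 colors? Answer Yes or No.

The chromatic number is 5. 1, 2, 6, 8, 9 are pairwise adjacent (a clique of size 5), so at least 5 colors are needed.
A valid assignment using 5 colors: 0=blue, 1=purple, 2=yellow, 3=green, 4=blue, 5=yellow, 6=blue, 7=red, 8=green, 9=red.
Since 6 ≥ 5, a proper 6-coloring certainly exists.

Yes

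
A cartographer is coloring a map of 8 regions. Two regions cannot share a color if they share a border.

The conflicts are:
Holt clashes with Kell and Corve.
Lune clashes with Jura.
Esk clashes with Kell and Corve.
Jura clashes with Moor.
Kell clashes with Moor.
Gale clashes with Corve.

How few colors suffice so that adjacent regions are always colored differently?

2

Esk and Kell conflict, so at least 2 colors are needed.
2 colors suffice: color 1 → {Jura, Kell, Corve}; color 2 → {Holt, Lune, Esk, Gale, Moor}. No two conflicting regions share a color.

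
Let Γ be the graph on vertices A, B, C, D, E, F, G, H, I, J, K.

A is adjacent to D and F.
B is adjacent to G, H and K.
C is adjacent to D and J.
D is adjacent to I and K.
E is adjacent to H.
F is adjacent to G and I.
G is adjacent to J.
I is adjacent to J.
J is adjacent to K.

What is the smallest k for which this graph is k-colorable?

2

J and K are adjacent, so at least 2 colors are needed.
One proper 2-coloring: A=2, B=1, C=2, D=1, E=1, F=1, G=2, H=2, I=2, J=1, K=2. Each edge has distinct colors on its endpoints.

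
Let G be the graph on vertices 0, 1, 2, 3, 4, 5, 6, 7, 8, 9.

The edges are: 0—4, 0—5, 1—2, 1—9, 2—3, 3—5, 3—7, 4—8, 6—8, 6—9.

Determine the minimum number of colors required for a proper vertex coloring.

3

The cycle 8-4-0-5-3-2-1-9-6-8 has odd length 9, so it cannot be 2-colored; at least 3 colors are needed.
A valid assignment using 3 colors: 0=green, 1=red, 2=blue, 3=red, 4=red, 5=blue, 6=red, 7=blue, 8=blue, 9=blue. Each edge has distinct colors on its endpoints.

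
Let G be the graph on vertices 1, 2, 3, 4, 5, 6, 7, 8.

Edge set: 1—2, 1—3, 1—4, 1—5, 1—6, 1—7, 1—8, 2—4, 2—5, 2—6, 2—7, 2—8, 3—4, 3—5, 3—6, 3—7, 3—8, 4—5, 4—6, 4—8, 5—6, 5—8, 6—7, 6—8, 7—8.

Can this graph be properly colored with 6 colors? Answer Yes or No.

The chromatic number is 6. 1, 2, 4, 5, 6, 8 are mutually adjacent (a clique of size 6), so at least 6 colors are needed.
One proper 6-coloring: 1=green, 2=purple, 3=purple, 4=yellow, 5=orange, 6=blue, 7=yellow, 8=red.
That is already a proper 6-coloring.

Yes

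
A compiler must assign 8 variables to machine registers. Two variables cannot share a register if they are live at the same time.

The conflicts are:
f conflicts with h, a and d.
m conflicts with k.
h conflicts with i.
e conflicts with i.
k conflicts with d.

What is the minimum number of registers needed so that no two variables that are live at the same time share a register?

f and h conflict, so at least 2 registers are needed.
A valid assignment using 2 registers: f=1, m=2, h=2, e=2, k=1, i=1, a=2, d=2. Every pair that conflicts lands in different registers.

2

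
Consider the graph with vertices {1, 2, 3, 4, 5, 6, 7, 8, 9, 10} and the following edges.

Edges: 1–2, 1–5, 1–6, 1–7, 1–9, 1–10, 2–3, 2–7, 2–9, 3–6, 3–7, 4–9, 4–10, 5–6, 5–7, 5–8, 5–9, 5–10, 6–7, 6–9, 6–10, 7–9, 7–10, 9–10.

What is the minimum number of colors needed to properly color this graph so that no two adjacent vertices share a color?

1, 5, 6, 7, 9, 10 are pairwise adjacent (a clique of size 6), so at least 6 colors are needed.
6 colors suffice: color a → {4, 7, 8}; color b → {3, 9}; color c → {2, 5}; color d → {1}; color e → {6}; color f → {10}. Every edge joins two different colors.

6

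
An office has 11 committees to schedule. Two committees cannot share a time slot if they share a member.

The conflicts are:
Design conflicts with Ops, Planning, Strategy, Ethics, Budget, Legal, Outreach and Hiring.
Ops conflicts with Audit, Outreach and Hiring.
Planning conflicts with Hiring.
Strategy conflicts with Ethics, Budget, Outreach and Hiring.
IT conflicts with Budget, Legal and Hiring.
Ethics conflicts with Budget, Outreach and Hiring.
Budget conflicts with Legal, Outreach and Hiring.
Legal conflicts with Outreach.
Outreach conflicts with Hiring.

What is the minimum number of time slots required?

6

Design, Strategy, Ethics, Budget, Outreach, Hiring are mutually in conflict, so at least 6 time slots are needed.
6 time slots suffice: Design=2, Ops=4, Planning=3, Strategy=6, Audit=1, IT=2, Ethics=5, Budget=4, Legal=1, Outreach=3, Hiring=1. No two conflicting committees share a time slot.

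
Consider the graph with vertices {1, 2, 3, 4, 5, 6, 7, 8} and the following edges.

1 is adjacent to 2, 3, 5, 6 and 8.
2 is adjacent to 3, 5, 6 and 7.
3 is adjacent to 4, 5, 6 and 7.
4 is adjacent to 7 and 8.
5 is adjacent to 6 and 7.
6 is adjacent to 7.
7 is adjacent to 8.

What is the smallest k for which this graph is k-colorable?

5

2, 3, 5, 6, 7 are pairwise adjacent (a clique of size 5), so at least 5 colors are needed.
5 colors suffice: color a → {3, 8}; color b → {1, 7}; color c → {2, 4}; color d → {5}; color e → {6}. Each edge has distinct colors on its endpoints.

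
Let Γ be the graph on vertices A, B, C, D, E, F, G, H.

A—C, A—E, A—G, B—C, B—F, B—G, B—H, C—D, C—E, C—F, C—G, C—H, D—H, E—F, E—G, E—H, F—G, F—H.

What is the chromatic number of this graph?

B, C, F, H form a clique, so at least 4 colors are needed.
4 colors suffice: color 1 → {C}; color 2 → {A, D, F}; color 3 → {G, H}; color 4 → {B, E}. Each edge has distinct colors on its endpoints.

4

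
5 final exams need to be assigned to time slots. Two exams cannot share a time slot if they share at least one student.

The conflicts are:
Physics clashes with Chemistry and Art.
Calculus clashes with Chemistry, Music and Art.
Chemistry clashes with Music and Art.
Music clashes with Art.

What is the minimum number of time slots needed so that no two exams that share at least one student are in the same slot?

4

Calculus, Chemistry, Music, Art all conflict with each other, so at least 4 time slots are needed.
4 time slots suffice: time slot 1 → {Art}; time slot 2 → {Chemistry}; time slot 3 → {Physics, Calculus}; time slot 4 → {Music}. No two conflicting exams share a time slot.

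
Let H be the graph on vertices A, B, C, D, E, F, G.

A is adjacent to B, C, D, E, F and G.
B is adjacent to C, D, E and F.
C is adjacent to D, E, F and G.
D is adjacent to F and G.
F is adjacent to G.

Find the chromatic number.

5

A, B, C, D, F are pairwise adjacent (a clique of size 5), so at least 5 colors are needed.
5 colors suffice: A=2, B=4, C=1, D=5, E=3, F=3, G=4. Every edge joins two different colors.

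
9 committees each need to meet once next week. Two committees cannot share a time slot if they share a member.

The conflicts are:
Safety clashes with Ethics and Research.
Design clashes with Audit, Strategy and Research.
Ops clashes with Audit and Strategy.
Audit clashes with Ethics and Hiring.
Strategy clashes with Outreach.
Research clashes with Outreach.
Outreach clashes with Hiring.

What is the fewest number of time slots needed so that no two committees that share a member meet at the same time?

3

The cycle Safety-Research-Design-Audit-Ethics-Safety has odd length 5, so it cannot be 2-colored; at least 3 time slots are needed.
3 time slots suffice: time slot 1 → {Audit, Strategy, Research}; time slot 2 → {Design, Ops, Ethics, Outreach}; time slot 3 → {Safety, Hiring}. Every pair that conflicts lands in different time slots.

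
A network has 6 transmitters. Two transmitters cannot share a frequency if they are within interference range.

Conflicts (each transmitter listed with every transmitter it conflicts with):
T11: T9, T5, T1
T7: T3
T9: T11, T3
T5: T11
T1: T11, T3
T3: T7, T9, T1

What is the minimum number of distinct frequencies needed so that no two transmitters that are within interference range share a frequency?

T9 and T3 conflict, so at least 2 frequencies are needed.
2 frequencies suffice: T11=1, T7=2, T9=2, T5=2, T1=2, T3=1. Each listed conflict is separated.

2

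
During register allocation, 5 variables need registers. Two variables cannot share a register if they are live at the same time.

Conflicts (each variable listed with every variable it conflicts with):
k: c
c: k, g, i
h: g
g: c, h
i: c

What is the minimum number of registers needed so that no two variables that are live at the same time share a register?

2

h and g conflict, so at least 2 registers are needed.
A valid assignment using 2 registers: k=2, c=1, h=1, g=2, i=2. Every pair that conflicts lands in different registers.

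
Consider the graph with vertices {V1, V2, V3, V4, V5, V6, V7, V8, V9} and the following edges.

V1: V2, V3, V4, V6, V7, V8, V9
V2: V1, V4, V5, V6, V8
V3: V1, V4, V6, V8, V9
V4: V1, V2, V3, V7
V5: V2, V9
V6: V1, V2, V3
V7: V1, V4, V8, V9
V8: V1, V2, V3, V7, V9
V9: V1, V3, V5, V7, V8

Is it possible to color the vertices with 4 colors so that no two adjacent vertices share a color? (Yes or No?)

Yes

The chromatic number is 4. V1, V7, V8, V9 are pairwise adjacent (a clique of size 4), so at least 4 colors are needed.
4 colors suffice: color R → {V1, V5}; color B → {V2, V9}; color G → {V3, V7}; color Y → {V4, V6, V8}.
That is already a proper 4-coloring.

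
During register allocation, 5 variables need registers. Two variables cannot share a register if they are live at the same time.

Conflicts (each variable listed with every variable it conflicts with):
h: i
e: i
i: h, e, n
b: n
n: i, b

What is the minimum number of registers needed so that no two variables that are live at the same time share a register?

b and n conflict, so at least 2 registers are needed.
2 registers suffice: h=2, e=2, i=1, b=1, n=2. Every pair that conflicts lands in different registers.

2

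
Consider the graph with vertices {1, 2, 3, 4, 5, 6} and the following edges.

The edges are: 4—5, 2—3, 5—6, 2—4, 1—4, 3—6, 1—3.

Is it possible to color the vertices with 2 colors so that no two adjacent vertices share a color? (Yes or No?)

The cycle 4-1-3-6-5-4 has odd length 5, so it cannot be 2-colored; at least 3 colors are needed.
So 2 colors are not enough.

No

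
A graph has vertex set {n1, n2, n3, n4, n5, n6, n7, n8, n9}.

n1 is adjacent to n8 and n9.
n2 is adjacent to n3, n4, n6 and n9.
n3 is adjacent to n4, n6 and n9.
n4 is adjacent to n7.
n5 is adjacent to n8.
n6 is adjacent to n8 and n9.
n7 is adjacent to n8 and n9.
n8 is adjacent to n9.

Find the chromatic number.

4

n2, n3, n6, n9 are pairwise adjacent (a clique of size 4), so at least 4 colors are needed.
A valid assignment using 4 colors: n1=3, n2=2, n3=4, n4=1, n5=1, n6=3, n7=3, n8=2, n9=1. No two adjacent vertices share a color.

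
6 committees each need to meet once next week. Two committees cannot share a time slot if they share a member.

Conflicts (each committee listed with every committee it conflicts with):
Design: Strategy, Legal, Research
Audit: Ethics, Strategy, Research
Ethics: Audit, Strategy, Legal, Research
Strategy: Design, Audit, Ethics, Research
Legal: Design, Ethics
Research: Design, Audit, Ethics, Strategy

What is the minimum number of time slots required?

4

Audit, Ethics, Strategy, Research all conflict with each other, so at least 4 time slots are needed.
4 time slots suffice: time slot 1 → {Strategy, Legal}; time slot 2 → {Design, Ethics}; time slot 3 → {Research}; time slot 4 → {Audit}. Each listed conflict is separated.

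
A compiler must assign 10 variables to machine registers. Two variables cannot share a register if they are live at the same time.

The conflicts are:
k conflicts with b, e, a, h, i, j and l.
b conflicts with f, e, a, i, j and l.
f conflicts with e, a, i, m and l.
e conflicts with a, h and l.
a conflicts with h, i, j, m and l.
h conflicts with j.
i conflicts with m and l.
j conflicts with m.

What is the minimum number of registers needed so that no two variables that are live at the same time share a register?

5

b, f, a, i, l are mutually in conflict, so at least 5 registers are needed.
5 registers suffice: register 1 → {a}; register 2 → {b, h, m}; register 3 → {k, f}; register 4 → {e, i, j}; register 5 → {l}. Each listed conflict is separated.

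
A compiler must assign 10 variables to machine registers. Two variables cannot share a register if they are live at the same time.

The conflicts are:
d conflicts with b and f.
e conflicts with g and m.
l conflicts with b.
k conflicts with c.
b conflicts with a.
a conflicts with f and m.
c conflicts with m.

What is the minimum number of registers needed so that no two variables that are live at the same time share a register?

2

l and b conflict, so at least 2 registers are needed.
Using 2 registers: d=1, e=1, l=1, k=2, b=2, a=1, c=1, g=2, f=2, m=2. Every pair that conflicts lands in different registers.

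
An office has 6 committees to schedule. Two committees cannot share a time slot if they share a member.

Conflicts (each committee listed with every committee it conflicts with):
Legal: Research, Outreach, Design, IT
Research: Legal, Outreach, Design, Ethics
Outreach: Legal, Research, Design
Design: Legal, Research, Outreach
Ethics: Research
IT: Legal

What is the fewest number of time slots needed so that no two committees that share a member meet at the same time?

Legal, Research, Outreach, Design all conflict with each other, so at least 4 time slots are needed.
4 time slots suffice: time slot 1 → {Research, IT}; time slot 2 → {Legal, Ethics}; time slot 3 → {Design}; time slot 4 → {Outreach}. Every pair that conflicts lands in different time slots.

4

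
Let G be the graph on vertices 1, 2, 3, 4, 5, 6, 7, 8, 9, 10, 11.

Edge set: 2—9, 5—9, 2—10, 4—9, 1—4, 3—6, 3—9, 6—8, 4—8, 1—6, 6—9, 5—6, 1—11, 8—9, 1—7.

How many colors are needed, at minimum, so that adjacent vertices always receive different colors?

5, 6, 9 are pairwise adjacent, so at least 3 colors are needed.
3 colors suffice: 1=a, 2=b, 3=c, 4=b, 5=c, 6=b, 7=b, 8=c, 9=a, 10=a, 11=b. Every edge joins two different colors.

3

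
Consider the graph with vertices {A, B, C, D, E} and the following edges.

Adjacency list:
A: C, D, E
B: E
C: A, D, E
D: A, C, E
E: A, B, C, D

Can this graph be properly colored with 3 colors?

A, C, D, E are mutually adjacent (a clique of size 4), so at least 4 colors are needed.
So 3 colors are not enough.

No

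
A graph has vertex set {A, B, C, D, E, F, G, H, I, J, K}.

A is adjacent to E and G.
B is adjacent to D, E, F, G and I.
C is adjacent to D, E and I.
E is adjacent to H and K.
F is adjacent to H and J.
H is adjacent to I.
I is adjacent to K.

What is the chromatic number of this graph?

2

B and G are adjacent, so at least 2 colors are needed.
2 colors suffice: color red → {A, B, C, H, J, K}; color blue → {D, E, F, G, I}. Every edge joins two different colors.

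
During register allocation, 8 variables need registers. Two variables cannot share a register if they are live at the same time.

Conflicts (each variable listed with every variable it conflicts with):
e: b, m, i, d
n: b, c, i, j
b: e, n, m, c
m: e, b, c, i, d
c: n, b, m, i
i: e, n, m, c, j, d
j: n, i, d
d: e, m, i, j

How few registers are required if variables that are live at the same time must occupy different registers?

e, m, i, d all conflict with each other, so at least 4 registers are needed.
4 registers suffice: register 1 → {b, i}; register 2 → {n, m}; register 3 → {c, d}; register 4 → {e, j}. No two conflicting variables share a register.

4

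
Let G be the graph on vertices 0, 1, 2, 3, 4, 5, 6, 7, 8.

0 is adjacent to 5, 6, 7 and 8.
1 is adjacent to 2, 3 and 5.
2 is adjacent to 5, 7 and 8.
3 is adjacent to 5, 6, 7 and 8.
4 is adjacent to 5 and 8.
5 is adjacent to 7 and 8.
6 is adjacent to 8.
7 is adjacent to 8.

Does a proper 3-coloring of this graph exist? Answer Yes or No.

No

2, 5, 7, 8 are mutually adjacent (a clique of size 4), so at least 4 colors are needed.
So 3 colors are not enough.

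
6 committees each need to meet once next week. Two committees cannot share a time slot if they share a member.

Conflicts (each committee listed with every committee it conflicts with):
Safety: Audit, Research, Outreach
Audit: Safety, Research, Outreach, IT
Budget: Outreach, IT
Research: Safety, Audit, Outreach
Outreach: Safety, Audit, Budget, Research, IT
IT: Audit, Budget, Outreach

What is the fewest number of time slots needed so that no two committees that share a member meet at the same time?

4

Safety, Audit, Research, Outreach are mutually in conflict, so at least 4 time slots are needed.
4 time slots suffice: Safety=3, Audit=2, Budget=2, Research=4, Outreach=1, IT=3. No two conflicting committees share a time slot.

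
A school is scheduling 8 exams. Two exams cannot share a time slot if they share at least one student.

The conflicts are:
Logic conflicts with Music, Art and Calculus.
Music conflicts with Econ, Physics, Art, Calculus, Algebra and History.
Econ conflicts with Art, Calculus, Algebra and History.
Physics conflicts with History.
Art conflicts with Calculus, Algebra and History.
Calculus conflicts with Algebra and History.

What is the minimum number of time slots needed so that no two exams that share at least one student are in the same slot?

5

Music, Econ, Art, Calculus, History are mutually in conflict, so at least 5 time slots are needed.
5 time slots suffice: time slot 1 → {Music}; time slot 2 → {Physics, Art}; time slot 3 → {Calculus}; time slot 4 → {Logic, Econ}; time slot 5 → {Algebra, History}. Each listed conflict is separated.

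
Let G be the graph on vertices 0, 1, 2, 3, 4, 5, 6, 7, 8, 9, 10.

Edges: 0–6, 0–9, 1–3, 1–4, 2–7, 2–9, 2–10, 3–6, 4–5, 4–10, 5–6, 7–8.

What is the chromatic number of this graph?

The cycle 3-6-5-4-1-3 has odd length 5, so it cannot be 2-colored; at least 3 colors are needed.
3 colors suffice: color a → {2, 4, 6, 8}; color b → {1, 5, 7, 9, 10}; color c → {0, 3}. Each edge has distinct colors on its endpoints.

3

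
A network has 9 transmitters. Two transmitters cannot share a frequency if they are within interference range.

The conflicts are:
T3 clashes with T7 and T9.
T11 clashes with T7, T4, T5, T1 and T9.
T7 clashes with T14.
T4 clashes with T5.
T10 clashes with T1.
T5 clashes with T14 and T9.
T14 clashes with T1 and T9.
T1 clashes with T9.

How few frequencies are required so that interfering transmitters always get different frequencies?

3

T11, T4, T5 pairwise conflict, so at least 3 frequencies are needed.
3 frequencies suffice: frequency 1 → {T3, T11, T10, T14}; frequency 2 → {T7, T4, T9}; frequency 3 → {T5, T1}. No two conflicting transmitters share a frequency.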